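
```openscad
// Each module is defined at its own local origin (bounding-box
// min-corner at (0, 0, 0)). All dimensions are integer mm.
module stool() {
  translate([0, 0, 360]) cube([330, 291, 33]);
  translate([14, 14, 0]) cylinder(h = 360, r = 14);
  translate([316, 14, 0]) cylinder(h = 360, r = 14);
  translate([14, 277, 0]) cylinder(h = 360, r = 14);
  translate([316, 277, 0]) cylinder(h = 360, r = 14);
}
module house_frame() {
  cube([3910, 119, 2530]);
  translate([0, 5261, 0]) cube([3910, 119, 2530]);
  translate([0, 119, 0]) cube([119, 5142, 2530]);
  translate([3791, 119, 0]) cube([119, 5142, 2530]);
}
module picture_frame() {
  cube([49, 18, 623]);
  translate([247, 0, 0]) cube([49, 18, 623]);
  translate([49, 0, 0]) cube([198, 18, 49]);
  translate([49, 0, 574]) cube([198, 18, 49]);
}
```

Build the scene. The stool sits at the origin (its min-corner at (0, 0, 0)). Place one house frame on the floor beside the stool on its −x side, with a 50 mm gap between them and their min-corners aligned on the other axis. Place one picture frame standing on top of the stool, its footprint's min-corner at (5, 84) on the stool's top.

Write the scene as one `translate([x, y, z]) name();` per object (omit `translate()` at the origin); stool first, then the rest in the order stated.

stool();
translate([-3960, 0, 0]) house_frame();
translate([5, 84, 393]) picture_frame();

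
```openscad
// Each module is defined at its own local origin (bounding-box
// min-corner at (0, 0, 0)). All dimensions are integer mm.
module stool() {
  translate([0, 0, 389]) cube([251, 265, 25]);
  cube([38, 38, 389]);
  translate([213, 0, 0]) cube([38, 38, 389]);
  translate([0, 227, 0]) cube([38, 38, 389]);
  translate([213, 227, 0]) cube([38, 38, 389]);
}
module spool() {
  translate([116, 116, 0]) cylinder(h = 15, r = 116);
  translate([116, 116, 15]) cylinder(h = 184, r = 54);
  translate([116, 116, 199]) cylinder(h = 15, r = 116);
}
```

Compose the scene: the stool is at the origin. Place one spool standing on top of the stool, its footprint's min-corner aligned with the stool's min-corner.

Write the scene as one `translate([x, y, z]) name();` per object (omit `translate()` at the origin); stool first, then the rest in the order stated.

stool();
translate([0, 0, 414]) spool();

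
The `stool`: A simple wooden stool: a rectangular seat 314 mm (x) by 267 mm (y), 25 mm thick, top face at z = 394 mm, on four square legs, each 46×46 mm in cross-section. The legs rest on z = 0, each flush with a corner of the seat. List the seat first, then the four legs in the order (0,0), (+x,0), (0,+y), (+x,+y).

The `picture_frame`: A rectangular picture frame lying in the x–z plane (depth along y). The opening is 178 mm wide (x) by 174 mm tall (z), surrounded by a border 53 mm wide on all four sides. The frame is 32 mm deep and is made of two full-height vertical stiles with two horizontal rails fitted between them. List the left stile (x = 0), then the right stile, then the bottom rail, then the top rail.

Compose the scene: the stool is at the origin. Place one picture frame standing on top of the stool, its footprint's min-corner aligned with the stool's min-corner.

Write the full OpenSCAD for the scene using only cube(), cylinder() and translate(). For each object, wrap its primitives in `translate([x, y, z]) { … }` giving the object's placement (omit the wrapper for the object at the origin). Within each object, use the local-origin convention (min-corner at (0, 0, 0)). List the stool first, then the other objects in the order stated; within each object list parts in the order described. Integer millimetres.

translate([0, 0, 369]) cube([314, 267, 25]);
cube([46, 46, 369]);
translate([268, 0, 0]) cube([46, 46, 369]);
translate([0, 221, 0]) cube([46, 46, 369]);
translate([268, 221, 0]) cube([46, 46, 369]);
translate([0, 0, 394]) {
  cube([53, 32, 280]);
  translate([231, 0, 0]) cube([53, 32, 280]);
  translate([53, 0, 0]) cube([178, 32, 53]);
  translate([53, 0, 227]) cube([178, 32, 53]);
}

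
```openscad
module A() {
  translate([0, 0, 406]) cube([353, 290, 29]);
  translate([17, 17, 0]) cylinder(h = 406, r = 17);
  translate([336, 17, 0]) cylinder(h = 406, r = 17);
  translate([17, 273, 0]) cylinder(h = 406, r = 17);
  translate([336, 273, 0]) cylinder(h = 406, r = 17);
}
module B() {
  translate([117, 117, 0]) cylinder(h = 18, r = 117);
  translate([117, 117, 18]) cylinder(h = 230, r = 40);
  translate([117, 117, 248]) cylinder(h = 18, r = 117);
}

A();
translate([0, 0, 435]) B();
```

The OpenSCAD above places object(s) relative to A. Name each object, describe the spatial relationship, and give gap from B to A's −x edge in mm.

The spool's min-x is at 0; the stool's min-x is 0; gap = 0 mm.

A is a stool. B is a spool. The spool is on top of the stool. The gap from the spool to the stool's −x edge is 0 mm.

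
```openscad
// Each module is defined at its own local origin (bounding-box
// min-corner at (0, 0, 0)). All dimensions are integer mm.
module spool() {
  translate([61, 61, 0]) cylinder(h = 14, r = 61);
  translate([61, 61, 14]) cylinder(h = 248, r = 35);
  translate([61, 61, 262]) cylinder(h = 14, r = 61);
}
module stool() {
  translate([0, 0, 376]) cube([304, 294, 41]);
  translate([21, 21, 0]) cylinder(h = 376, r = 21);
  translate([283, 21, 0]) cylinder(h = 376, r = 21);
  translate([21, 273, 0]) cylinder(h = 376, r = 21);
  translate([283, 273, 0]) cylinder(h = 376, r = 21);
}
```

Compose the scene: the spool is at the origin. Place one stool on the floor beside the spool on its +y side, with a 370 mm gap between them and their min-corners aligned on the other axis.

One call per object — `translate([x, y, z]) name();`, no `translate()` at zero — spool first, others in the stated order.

spool();
translate([0, 492, 0]) stool();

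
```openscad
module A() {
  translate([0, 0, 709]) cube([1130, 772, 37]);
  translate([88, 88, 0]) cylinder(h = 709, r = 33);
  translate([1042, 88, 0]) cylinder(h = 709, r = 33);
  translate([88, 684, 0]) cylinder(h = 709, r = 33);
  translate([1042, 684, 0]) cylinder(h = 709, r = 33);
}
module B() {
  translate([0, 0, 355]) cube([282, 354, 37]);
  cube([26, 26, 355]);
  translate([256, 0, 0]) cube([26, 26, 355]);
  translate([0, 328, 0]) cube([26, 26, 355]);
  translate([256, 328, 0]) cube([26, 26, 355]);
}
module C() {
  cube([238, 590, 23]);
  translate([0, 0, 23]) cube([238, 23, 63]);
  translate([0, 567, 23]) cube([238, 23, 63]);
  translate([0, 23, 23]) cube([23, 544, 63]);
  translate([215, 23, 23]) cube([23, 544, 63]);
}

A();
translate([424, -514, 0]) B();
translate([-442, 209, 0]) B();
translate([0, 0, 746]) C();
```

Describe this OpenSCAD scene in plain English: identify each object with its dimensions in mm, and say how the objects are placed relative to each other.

A is a rectangular dining table. The top is 1130×772×37 mm with its upper surface at z = 746 mm. It stands on four round legs of 66 mm diameter, each leg's bounding box inset 55 mm from the nearest pair of top edges, running from the floor to the underside of the top.

B is a simple wooden stool: a rectangular seat 282 mm (x) by 354 mm (y), 37 mm thick, top face at z = 392 mm, on four square legs, each 26×26 mm in cross-section. The legs rest on z = 0, each flush with a corner of the seat.

C is an open-topped rectangular box: outside dimensions 238×590×86 mm, with a uniform wall and base thickness of 23 mm. The base is a full 238×590 slab on the floor; four walls sit on top of the base. The front and back walls (the −y and +y sides) span the full width; the two side walls fit between them.

Two stools sit around the table at the −y, −x sides. The open box is on top of the table.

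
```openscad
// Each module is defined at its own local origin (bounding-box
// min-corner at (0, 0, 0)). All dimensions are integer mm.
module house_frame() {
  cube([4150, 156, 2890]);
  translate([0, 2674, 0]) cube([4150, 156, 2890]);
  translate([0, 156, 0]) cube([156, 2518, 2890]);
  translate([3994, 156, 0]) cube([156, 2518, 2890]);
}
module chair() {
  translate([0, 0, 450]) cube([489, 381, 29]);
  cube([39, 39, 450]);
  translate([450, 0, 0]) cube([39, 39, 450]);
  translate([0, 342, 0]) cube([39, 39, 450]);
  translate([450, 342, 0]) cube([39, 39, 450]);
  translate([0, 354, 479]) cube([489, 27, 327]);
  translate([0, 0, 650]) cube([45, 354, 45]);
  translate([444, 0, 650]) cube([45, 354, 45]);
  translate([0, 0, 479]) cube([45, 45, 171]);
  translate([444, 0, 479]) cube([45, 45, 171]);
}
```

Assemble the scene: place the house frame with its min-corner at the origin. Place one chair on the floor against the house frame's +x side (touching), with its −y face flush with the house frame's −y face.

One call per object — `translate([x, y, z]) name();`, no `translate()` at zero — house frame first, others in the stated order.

house_frame();
translate([4150, 0, 0]) chair();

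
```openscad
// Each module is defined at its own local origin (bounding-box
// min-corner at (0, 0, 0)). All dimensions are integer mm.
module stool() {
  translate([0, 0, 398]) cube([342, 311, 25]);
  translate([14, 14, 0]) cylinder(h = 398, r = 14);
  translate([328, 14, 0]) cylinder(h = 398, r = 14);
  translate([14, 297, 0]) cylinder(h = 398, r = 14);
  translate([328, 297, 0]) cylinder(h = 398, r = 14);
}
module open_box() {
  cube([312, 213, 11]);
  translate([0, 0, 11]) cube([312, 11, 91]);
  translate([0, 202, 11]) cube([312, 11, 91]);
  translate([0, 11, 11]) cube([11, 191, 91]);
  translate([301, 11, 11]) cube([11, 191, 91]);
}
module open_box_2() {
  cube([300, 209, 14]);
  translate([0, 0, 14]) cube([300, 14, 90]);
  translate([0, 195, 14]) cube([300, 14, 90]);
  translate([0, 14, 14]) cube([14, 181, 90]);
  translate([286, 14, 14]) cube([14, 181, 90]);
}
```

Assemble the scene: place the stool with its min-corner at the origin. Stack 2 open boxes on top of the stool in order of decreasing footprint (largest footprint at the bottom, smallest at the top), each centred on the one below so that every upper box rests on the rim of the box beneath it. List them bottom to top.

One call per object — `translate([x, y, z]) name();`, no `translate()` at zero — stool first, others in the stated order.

stool();
translate([15, 49, 423]) open_box();
translate([21, 51, 525]) open_box_2();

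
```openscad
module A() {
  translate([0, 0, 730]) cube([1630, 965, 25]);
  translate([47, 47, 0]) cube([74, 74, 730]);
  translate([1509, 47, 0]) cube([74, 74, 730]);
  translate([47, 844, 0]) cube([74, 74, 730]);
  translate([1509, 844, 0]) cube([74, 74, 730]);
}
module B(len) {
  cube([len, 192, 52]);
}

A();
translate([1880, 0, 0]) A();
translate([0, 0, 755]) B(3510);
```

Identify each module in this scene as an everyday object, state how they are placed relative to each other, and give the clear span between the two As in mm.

A is a table. B is a beam. A beam spans the tops of two tables. The clear span between the two tables is 250 mm.

Second table starts at x = 1880; first ends at x = 1630; clear span = 1880 − 1630 = 250 mm.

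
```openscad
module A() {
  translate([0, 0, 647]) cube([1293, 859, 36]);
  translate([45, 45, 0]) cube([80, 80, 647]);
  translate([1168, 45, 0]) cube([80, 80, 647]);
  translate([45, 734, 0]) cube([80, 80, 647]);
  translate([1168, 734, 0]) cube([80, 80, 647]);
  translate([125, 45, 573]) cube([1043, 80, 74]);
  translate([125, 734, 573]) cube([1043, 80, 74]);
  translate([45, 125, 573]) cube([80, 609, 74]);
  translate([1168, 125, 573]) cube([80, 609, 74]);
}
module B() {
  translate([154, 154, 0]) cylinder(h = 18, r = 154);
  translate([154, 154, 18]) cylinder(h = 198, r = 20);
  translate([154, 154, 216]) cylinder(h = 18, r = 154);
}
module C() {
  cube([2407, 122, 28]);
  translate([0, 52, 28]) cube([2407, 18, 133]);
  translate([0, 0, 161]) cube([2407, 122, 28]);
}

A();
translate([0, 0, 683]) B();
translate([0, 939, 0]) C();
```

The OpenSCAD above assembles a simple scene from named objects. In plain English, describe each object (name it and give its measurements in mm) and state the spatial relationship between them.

A is a rectangular dining table. The top is 1293×859×36 mm with its upper surface at z = 683 mm. It stands on four 80×80 mm square legs, each inset 45 mm from the nearest pair of top edges, running from the floor to the underside of the top. Four apron rails, 80 mm thick and 74 mm tall, run between adjacent legs with their top edges flush with the underside of the top and their outer faces flush with the legs' outer faces.

B is a spool: two coaxial disc flanges of radius 154 mm and thickness 18 mm, joined by a core cylinder of radius 20 mm and height 198 mm. The lower flange rests on z = 0 and the three cylinders share a vertical axis.

C is an I-beam lying along x, 2407 mm long. Overall section height 189 mm. Two flanges 122 mm wide (y) and 28 mm thick, one on the floor and one at the top; a web 18 mm thick runs between them, centred on the flange width.

The spool is on top of the table. The I-beam is on the floor beside the table on its +y side.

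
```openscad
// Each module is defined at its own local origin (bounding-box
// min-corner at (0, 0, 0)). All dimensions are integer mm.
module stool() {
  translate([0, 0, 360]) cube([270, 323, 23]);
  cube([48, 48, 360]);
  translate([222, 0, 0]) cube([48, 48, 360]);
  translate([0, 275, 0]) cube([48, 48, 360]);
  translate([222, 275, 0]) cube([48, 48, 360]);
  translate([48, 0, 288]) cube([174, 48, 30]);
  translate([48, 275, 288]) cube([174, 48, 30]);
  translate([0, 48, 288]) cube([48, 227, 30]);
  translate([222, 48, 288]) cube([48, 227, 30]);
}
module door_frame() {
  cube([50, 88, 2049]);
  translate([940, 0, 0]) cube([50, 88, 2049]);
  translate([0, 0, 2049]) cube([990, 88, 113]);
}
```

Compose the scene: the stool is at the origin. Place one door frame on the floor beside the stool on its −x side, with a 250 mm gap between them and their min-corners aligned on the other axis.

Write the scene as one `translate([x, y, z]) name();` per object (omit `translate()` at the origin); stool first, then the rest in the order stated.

stool();
translate([-1240, 0, 0]) door_frame();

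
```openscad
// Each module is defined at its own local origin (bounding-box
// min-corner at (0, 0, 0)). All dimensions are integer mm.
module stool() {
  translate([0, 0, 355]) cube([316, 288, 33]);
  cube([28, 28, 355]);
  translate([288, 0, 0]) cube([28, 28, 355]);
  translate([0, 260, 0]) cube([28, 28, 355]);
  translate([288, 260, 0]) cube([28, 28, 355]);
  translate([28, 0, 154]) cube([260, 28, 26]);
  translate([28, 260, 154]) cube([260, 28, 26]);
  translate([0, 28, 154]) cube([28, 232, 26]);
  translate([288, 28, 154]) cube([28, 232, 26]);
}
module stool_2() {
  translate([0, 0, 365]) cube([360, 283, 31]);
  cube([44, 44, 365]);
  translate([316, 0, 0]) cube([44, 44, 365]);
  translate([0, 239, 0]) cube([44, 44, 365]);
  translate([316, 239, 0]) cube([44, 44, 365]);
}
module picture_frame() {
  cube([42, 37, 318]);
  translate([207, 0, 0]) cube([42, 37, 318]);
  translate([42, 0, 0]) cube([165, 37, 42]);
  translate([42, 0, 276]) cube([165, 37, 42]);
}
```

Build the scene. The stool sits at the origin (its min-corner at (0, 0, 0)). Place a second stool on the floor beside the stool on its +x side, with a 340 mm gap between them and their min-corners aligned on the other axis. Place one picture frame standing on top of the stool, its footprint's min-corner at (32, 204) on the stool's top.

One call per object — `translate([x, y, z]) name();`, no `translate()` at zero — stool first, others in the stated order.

stool();
translate([656, 0, 0]) stool_2();
translate([32, 204, 388]) picture_frame();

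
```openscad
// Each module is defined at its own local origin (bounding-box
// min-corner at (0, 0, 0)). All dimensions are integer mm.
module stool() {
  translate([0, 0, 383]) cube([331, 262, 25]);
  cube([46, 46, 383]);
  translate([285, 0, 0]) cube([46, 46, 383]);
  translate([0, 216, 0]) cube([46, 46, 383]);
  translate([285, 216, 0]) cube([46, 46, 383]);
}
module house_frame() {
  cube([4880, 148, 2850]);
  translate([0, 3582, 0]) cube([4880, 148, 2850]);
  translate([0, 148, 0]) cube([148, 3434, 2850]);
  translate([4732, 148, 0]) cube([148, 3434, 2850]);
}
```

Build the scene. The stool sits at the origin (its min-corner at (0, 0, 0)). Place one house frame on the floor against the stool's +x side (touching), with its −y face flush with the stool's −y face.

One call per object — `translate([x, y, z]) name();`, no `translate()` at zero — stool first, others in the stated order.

stool();
translate([331, 0, 0]) house_frame();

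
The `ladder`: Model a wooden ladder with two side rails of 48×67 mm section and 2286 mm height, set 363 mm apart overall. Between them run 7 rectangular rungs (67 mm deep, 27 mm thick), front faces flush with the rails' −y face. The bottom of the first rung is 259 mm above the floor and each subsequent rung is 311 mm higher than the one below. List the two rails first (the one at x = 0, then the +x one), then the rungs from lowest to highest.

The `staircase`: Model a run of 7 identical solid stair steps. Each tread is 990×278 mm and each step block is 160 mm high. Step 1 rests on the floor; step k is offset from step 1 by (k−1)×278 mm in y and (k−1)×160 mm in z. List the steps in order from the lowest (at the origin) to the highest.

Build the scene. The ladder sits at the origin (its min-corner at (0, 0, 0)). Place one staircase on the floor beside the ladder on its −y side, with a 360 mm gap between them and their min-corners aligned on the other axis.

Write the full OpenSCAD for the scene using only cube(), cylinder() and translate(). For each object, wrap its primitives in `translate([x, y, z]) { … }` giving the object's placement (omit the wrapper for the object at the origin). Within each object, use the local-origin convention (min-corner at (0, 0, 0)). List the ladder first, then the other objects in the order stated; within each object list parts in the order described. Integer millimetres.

cube([48, 67, 2286]);
translate([315, 0, 0]) cube([48, 67, 2286]);
translate([48, 0, 259]) cube([267, 67, 27]);
translate([48, 0, 570]) cube([267, 67, 27]);
translate([48, 0, 881]) cube([267, 67, 27]);
translate([48, 0, 1192]) cube([267, 67, 27]);
translate([48, 0, 1503]) cube([267, 67, 27]);
translate([48, 0, 1814]) cube([267, 67, 27]);
translate([48, 0, 2125]) cube([267, 67, 27]);
translate([0, -2306, 0]) {
  cube([990, 278, 160]);
  translate([0, 278, 160]) cube([990, 278, 160]);
  translate([0, 556, 320]) cube([990, 278, 160]);
  translate([0, 834, 480]) cube([990, 278, 160]);
  translate([0, 1112, 640]) cube([990, 278, 160]);
  translate([0, 1390, 800]) cube([990, 278, 160]);
  translate([0, 1668, 960]) cube([990, 278, 160]);
}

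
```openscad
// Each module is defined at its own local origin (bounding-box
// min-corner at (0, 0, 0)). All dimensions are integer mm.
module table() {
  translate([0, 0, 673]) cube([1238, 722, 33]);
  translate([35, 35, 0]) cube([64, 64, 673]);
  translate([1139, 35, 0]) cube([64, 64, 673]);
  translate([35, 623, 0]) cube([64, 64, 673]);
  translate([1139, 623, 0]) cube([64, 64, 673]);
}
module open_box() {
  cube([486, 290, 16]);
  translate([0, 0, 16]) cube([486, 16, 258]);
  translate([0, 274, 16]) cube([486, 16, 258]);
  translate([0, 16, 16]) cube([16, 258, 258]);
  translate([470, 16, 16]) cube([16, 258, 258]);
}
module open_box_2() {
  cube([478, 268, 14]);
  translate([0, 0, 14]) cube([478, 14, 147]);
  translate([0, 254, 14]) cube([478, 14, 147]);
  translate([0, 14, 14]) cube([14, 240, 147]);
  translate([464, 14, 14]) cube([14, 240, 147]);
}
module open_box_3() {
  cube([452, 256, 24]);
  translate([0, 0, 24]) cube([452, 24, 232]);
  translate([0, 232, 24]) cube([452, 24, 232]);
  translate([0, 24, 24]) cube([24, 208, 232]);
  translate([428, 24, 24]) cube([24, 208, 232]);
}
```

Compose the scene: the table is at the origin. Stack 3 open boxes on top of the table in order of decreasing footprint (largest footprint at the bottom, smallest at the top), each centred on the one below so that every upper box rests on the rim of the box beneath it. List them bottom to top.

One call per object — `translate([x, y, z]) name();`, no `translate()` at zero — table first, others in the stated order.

table();
translate([376, 216, 706]) open_box();
translate([380, 227, 980]) open_box_2();
translate([393, 233, 1141]) open_box_3();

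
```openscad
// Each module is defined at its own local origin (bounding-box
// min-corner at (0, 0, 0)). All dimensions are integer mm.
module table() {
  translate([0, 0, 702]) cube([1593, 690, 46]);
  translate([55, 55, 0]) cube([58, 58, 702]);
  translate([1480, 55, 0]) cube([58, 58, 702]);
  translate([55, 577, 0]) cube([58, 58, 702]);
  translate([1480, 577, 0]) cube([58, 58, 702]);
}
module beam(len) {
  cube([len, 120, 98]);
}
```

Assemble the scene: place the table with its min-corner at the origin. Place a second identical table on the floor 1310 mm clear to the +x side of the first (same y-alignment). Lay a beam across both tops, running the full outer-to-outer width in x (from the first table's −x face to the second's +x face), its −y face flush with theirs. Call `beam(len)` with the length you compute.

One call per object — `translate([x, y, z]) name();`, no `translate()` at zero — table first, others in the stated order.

table();
translate([2903, 0, 0]) table();
translate([0, 0, 748]) beam(4496);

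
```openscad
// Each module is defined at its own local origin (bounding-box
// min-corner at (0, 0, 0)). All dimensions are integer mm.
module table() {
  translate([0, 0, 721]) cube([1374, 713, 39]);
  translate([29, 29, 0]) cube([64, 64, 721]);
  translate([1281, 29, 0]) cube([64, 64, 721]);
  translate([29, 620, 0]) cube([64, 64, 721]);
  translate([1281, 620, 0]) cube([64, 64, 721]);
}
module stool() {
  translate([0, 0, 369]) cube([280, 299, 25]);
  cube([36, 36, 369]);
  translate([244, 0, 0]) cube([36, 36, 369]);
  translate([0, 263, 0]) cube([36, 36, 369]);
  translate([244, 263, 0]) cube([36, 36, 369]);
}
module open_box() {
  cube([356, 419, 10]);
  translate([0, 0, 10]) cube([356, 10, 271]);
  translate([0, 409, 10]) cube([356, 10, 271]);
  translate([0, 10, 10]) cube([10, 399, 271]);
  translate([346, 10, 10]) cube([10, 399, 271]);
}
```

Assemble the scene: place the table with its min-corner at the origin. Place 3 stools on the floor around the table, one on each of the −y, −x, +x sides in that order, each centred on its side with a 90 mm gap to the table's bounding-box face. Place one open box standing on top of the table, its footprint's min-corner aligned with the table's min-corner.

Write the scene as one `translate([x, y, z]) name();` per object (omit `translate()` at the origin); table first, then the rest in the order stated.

table();
translate([547, -389, 0]) stool();
translate([-370, 207, 0]) stool();
translate([1464, 207, 0]) stool();
translate([0, 0, 760]) open_box();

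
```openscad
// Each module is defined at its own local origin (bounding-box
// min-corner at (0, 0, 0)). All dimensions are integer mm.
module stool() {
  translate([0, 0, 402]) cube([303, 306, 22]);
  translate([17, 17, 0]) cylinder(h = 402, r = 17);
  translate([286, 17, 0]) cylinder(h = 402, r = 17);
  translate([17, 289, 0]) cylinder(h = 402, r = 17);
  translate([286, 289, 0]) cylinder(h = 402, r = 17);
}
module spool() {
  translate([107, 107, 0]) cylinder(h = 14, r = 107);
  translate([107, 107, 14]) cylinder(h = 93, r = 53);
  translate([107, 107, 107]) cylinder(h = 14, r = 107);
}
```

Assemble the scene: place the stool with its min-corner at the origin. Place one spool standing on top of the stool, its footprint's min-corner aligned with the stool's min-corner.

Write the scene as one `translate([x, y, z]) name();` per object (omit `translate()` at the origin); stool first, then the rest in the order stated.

stool();
translate([0, 0, 424]) spool();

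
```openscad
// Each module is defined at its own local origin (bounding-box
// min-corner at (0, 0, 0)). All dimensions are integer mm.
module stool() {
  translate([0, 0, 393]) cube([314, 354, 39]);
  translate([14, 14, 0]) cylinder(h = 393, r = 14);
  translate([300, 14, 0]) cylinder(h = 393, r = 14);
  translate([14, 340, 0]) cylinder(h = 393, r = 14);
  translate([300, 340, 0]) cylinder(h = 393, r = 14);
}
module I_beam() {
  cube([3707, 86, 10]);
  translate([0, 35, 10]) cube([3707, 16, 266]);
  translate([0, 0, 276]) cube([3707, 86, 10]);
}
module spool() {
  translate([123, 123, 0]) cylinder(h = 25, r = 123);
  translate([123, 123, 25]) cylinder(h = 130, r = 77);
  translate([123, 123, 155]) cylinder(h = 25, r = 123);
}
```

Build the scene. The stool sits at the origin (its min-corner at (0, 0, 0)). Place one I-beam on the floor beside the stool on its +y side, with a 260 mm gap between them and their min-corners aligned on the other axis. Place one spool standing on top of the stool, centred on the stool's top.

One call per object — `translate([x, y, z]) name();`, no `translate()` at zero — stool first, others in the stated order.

stool();
translate([0, 614, 0]) I_beam();
translate([34, 54, 432]) spool();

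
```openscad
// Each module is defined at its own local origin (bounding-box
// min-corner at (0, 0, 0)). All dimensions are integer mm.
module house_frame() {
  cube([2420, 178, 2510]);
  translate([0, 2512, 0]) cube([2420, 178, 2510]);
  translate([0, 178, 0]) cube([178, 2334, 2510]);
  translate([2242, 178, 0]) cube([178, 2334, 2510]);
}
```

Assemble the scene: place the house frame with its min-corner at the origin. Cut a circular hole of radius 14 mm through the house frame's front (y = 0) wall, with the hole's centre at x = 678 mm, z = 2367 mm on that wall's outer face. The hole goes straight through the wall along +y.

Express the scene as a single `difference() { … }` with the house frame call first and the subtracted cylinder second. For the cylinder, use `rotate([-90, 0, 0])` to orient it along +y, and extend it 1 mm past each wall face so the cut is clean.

difference() {
  house_frame();
  translate([678, -1, 2367]) rotate([-90, 0, 0]) cylinder(h = 180, r = 14);
}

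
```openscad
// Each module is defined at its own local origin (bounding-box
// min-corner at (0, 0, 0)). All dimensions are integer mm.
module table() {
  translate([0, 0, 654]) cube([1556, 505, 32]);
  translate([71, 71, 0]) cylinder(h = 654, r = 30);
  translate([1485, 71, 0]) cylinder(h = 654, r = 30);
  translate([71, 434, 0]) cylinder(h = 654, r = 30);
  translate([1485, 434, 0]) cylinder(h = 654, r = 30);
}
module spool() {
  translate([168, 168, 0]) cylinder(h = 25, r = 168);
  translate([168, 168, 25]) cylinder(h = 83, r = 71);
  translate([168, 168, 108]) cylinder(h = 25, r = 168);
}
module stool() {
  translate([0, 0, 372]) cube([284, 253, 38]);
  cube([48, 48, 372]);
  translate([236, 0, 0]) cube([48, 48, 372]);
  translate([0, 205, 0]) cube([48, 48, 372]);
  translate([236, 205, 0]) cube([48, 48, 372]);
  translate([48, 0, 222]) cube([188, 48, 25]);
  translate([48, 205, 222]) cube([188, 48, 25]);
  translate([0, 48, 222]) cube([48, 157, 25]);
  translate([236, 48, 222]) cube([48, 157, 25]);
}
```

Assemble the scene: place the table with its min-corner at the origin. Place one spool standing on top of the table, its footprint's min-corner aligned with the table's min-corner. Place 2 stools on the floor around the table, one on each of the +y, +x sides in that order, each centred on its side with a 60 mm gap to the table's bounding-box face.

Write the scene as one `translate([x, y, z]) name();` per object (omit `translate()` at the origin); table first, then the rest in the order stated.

table();
translate([0, 0, 686]) spool();
translate([636, 565, 0]) stool();
translate([1616, 126, 0]) stool();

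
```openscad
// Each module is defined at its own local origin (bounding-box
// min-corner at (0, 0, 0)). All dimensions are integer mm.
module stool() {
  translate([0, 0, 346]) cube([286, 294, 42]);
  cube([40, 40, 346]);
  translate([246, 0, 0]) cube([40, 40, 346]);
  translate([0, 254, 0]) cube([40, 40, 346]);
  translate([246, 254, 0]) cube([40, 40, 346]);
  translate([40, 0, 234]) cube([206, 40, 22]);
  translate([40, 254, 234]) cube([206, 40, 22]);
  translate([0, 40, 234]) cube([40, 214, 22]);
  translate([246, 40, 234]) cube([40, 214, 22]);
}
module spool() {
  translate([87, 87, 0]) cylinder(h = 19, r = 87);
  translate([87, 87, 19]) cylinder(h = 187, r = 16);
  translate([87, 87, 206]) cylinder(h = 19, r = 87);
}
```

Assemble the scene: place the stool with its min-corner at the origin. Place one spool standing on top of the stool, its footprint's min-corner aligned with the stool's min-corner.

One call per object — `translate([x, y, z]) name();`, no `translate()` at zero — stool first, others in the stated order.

stool();
translate([0, 0, 388]) spool();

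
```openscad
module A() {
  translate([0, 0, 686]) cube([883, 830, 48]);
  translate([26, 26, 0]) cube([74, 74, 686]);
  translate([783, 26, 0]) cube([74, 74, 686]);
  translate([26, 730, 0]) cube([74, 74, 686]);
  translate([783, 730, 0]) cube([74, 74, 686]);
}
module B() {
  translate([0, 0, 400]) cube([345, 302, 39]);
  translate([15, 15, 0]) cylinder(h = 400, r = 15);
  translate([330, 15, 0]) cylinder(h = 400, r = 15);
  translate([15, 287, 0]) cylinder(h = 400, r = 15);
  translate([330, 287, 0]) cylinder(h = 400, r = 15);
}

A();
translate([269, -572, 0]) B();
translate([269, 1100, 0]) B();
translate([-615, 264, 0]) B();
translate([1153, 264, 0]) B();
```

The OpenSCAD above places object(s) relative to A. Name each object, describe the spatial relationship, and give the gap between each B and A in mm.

Each stool's nearest face is 270 mm from the table's bounding box.

A is a table. B is a stool. Four stools sit around the table at the −y, +y, −x, +x sides. The gap between each stool and the table is 270 mm.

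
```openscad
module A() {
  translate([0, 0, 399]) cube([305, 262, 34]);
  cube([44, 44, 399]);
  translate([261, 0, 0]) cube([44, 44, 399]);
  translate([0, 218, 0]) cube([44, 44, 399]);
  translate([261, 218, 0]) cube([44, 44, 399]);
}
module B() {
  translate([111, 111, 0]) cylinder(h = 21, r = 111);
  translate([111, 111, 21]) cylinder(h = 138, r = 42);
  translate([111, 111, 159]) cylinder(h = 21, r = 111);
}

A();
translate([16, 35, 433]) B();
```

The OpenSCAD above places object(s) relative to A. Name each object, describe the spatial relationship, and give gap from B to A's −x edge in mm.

The spool's min-x is at 16; the stool's min-x is 0; gap = 16 mm.

A is a stool. B is a spool. The spool is on top of the stool. The gap from the spool to the stool's −x edge is 16 mm.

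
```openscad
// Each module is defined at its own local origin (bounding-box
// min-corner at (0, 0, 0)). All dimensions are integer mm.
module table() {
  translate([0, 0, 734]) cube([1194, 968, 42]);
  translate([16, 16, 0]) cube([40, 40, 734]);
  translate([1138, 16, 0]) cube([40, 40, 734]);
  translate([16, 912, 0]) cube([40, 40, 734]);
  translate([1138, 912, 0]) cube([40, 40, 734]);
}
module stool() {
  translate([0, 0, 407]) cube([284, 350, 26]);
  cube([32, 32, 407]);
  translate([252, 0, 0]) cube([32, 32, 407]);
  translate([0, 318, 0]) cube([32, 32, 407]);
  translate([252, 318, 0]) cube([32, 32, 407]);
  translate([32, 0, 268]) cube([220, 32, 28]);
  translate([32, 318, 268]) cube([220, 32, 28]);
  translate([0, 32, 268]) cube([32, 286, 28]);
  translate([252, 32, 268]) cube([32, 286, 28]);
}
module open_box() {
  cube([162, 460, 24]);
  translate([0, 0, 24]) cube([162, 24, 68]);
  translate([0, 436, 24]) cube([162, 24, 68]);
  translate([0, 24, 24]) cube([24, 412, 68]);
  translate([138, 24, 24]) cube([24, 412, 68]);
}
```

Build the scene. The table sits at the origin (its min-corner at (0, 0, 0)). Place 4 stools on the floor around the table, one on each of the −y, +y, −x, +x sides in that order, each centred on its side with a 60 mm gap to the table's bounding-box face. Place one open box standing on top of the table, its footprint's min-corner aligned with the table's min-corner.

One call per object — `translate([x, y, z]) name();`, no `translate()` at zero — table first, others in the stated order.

table();
translate([455, -410, 0]) stool();
translate([455, 1028, 0]) stool();
translate([-344, 309, 0]) stool();
translate([1254, 309, 0]) stool();
translate([0, 0, 776]) open_box();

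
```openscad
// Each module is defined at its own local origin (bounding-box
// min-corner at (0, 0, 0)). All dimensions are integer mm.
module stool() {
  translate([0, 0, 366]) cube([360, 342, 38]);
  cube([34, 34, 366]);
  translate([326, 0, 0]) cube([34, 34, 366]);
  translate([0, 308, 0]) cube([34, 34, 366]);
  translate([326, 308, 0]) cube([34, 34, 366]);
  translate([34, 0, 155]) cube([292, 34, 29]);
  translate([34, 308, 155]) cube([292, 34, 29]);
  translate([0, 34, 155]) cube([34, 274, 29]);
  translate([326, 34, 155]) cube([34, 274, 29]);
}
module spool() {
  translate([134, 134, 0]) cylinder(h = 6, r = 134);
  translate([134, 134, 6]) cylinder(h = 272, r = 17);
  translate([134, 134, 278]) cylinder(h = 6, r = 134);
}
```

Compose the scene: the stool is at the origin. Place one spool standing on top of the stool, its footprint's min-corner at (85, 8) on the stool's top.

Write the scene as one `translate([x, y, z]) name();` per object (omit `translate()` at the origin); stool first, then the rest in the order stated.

stool();
translate([85, 8, 404]) spool();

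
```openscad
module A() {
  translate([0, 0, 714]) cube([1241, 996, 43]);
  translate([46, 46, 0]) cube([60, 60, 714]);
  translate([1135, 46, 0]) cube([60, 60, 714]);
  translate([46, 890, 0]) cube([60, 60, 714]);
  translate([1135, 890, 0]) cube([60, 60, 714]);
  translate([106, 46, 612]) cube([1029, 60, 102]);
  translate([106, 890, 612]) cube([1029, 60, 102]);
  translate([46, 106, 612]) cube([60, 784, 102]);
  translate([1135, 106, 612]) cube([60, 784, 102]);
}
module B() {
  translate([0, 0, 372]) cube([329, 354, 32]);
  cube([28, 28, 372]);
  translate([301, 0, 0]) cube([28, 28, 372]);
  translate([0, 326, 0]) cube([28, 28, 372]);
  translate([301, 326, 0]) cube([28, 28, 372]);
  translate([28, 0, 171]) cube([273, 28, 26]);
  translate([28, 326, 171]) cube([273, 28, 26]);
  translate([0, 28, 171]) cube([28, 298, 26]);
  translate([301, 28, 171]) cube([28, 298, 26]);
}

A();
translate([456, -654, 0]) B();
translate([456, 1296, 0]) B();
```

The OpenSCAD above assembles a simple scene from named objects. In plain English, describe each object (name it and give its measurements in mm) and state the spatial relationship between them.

A is a rectangular dining table. The top is 1241×996×43 mm with its upper surface at z = 757 mm. It stands on four 60×60 mm square legs, each inset 46 mm from the nearest pair of top edges, running from the floor to the underside of the top. Four apron rails, 60 mm thick and 102 mm tall, run between adjacent legs with their top edges flush with the underside of the top and their outer faces flush with the legs' outer faces.

B is a four-legged stool. The seat is 329×354 mm, 32 mm thick, top at z = 404 mm. It stands on four square legs, each 28×28 mm in cross-section, from z = 0 to the seat underside, each flush with a corner of the seat. Four stretchers, 28 mm wide and 26 mm tall, connect adjacent legs with their undersides at z = 171 mm, each running between the inner faces of the legs it joins and aligned with the legs' outer faces on the other axis.

Two stools sit around the table at the −y, +y sides.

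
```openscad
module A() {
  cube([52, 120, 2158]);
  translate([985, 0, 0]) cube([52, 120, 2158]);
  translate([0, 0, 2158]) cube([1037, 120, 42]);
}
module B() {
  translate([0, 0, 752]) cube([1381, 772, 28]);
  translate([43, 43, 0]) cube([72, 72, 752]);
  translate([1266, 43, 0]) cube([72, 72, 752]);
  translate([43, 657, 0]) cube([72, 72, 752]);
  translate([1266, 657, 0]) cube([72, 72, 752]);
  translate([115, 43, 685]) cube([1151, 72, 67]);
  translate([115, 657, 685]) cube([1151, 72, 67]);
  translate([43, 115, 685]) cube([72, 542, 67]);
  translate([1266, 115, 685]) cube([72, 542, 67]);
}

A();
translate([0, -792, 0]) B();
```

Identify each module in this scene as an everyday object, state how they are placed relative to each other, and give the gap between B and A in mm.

A is a door frame. B is a table. The table is on the floor beside the door frame on its −y side. The gap between the table and the door frame is 20 mm.

The table's nearest face is 20 mm from the door frame's −y face.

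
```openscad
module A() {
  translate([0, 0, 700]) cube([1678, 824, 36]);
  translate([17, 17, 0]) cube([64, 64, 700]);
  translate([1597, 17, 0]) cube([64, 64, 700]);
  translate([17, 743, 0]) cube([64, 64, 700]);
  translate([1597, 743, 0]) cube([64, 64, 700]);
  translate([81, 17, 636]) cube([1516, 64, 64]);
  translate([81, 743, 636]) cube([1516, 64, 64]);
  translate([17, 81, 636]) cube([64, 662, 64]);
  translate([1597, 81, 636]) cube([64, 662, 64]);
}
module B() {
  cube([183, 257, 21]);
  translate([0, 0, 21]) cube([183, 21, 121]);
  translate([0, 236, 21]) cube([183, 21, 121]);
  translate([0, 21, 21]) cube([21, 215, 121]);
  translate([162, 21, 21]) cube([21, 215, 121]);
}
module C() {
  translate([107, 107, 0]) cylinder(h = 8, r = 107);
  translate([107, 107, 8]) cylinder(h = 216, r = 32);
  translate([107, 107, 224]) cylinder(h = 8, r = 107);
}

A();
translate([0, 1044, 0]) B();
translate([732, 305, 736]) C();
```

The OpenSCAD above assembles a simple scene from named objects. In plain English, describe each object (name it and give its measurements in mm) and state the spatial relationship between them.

A is a table with a 1678×824 mm rectangular top, 36 mm thick, top surface at z = 736 mm, supported by four 64×64 mm square legs, each inset 17 mm from the nearest pair of top edges, running from the floor. Four apron rails, 64 mm thick and 64 mm tall, run between adjacent legs with their top edges flush with the underside of the top and their outer faces flush with the legs' outer faces.

B is an open storage box with external size 183×257×142 mm and wall thickness 21 mm (the base is also 21 mm thick). The base covers the whole footprint; the four walls stand on the base, with the y-facing walls full-width and the x-facing walls fitting between their inner faces.

C is a spool: two coaxial disc flanges of radius 107 mm and thickness 8 mm, joined by a core cylinder of radius 32 mm and height 216 mm. The lower flange rests on z = 0 and the three cylinders share a vertical axis.

The open box is on the floor beside the table on its +y side. The spool is on top of the table, centred.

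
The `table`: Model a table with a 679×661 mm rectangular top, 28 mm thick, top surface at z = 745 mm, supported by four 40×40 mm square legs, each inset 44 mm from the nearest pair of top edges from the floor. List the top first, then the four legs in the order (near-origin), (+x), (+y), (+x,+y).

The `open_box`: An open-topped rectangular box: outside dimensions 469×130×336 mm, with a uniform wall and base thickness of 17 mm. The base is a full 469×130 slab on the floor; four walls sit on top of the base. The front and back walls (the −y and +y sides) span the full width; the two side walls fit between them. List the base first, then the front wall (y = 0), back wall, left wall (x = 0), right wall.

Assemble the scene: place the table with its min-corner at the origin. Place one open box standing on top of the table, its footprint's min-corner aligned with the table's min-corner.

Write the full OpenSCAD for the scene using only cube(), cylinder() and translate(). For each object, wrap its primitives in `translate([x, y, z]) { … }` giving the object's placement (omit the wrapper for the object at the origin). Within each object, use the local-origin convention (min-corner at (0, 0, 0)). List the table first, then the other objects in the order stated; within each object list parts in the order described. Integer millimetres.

translate([0, 0, 717]) cube([679, 661, 28]);
translate([44, 44, 0]) cube([40, 40, 717]);
translate([595, 44, 0]) cube([40, 40, 717]);
translate([44, 577, 0]) cube([40, 40, 717]);
translate([595, 577, 0]) cube([40, 40, 717]);
translate([0, 0, 745]) {
  cube([469, 130, 17]);
  translate([0, 0, 17]) cube([469, 17, 319]);
  translate([0, 113, 17]) cube([469, 17, 319]);
  translate([0, 17, 17]) cube([17, 96, 319]);
  translate([452, 17, 17]) cube([17, 96, 319]);
}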